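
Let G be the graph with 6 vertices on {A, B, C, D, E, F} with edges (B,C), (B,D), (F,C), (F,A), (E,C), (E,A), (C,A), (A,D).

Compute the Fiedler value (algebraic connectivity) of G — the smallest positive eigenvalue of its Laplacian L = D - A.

Degrees: deg(A) = 4, deg(B) = 2, deg(C) = 4, deg(D) = 2, deg(E) = 2, deg(F) = 2.
L = D − A with rows/columns ordered (A, B, C, D, E, F):
  [ 4,  0, -1, -1, -1, -1]
  [ 0,  2, -1, -1,  0,  0]
  [-1, -1,  4,  0, -1, -1]
  [-1, -1,  0,  2,  0,  0]
  [-1,  0, -1,  0,  2,  0]
  [-1,  0, -1,  0,  0,  2]
Characteristic polynomial: det(λI − L) = λ(λ² − 6λ + 6)(λ − 2)(λ² − 8λ + 14).
Roots: λ = 0; (λ² − 6λ + 6) = 0 ⇒ λ = 3 ± √3 ≈ 1.2679, 4.7321; (λ − 2) = 0 ⇒ λ = 2; (λ² − 8λ + 14) = 0 ⇒ λ = 4 ± √2 ≈ 2.5858, 5.4142.
(Check: the roots sum (with multiplicity) to 16, matching trace L = Σdeg = 2·8 = 16.)
Laplacian eigenvalues: [0.0, 1.2679, 2.0, 2.5858, 4.7321, 5.4142]. Algebraic connectivity (smallest non-zero eigenvalue) = 1.2679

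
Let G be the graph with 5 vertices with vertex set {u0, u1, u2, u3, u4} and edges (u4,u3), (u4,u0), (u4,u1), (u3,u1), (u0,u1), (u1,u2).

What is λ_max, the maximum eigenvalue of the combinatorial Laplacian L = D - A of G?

Degrees: deg(u0) = 2, deg(u1) = 4, deg(u2) = 1, deg(u3) = 2, deg(u4) = 3.
L = D − A with rows/columns ordered (u0, u1, u2, u3, u4):
  [ 2, -1,  0,  0, -1]
  [-1,  4, -1, -1, -1]
  [ 0, -1,  1,  0,  0]
  [ 0, -1,  0,  2, -1]
  [-1, -1,  0, -1,  3]
Characteristic polynomial: det(λI − L) = λ(λ − 1)(λ − 2)(λ − 4)(λ − 5).
Roots: λ = 0; (λ − 1) = 0 ⇒ λ = 1; (λ − 2) = 0 ⇒ λ = 2; (λ − 4) = 0 ⇒ λ = 4; (λ − 5) = 0 ⇒ λ = 5.
(Check: the roots sum (with multiplicity) to 12, matching trace L = Σdeg = 2·6 = 12.)
Laplacian eigenvalues: [0.0, 1.0, 2.0, 4.0, 5.0]. Largest eigenvalue (spectral radius) = 5.0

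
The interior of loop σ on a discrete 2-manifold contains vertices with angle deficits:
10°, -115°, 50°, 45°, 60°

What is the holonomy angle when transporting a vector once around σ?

Holonomy = total enclosed curvature = 10° + (-115°) + 50° + 45° + 60° = 50°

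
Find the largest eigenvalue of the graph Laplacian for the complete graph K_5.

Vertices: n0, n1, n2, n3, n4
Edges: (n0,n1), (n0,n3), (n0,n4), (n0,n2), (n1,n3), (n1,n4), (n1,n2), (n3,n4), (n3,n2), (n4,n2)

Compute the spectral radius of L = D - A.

For the complete graph K_n, L = nI − J (J = all-ones matrix). J has eigenvalues n (once, eigenvector 𝟙) and 0 (multiplicity n−1), so L has eigenvalues 0 (once) and n (multiplicity n−1). Here n = 5: eigenvalue 0 once and 5 with multiplicity 4.
Laplacian eigenvalues: [0.0, 5.0, 5.0, 5.0, 5.0]. Largest eigenvalue (spectral radius) = 5.0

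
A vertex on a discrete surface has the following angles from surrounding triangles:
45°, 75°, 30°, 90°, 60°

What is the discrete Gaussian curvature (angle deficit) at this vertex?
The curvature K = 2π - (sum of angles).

Sum of angles = 300°. K = 360° - 300° = 60° = π/3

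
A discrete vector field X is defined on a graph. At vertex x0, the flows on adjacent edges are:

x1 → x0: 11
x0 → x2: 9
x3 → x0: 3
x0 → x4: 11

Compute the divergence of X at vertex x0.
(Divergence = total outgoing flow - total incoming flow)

Divergence = sum of outgoing flows = (-11) + 9 + (-3) + 11 = 6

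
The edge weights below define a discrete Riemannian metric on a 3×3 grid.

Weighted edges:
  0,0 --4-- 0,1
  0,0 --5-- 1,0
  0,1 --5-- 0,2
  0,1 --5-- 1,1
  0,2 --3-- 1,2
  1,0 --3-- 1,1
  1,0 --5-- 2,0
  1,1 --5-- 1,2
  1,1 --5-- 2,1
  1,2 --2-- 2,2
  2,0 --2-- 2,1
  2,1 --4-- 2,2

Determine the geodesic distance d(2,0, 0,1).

Shortest path: 2,0 → 2,1 → 1,1 → 0,1, total weight = 12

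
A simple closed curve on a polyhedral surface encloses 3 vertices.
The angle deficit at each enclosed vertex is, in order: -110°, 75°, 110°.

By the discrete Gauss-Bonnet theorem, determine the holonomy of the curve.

Holonomy = total enclosed curvature = (-110°) + 75° + 110° = 75°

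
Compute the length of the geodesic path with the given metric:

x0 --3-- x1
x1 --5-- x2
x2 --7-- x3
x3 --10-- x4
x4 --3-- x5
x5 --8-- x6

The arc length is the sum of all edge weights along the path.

Arc length = 3 + 5 + 7 + 10 + 3 + 8 = 36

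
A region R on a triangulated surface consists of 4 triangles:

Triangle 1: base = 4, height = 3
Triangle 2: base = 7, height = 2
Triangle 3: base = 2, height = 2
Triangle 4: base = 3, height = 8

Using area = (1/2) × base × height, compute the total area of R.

(1/2)×4×3 + (1/2)×7×2 + (1/2)×2×2 + (1/2)×3×8 = 27.0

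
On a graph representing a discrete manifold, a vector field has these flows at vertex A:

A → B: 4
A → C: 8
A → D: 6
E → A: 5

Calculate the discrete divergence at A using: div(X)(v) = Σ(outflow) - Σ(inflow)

Divergence = sum of outgoing flows = 4 + 8 + 6 + (-5) = 13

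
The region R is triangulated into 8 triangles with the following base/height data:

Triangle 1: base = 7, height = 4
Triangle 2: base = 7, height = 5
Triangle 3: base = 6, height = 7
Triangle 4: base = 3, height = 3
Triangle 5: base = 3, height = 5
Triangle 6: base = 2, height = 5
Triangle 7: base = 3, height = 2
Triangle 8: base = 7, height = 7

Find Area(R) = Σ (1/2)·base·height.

(1/2)×7×4 + (1/2)×7×5 + (1/2)×6×7 + (1/2)×3×3 + (1/2)×3×5 + (1/2)×2×5 + (1/2)×3×2 + (1/2)×7×7 = 97.0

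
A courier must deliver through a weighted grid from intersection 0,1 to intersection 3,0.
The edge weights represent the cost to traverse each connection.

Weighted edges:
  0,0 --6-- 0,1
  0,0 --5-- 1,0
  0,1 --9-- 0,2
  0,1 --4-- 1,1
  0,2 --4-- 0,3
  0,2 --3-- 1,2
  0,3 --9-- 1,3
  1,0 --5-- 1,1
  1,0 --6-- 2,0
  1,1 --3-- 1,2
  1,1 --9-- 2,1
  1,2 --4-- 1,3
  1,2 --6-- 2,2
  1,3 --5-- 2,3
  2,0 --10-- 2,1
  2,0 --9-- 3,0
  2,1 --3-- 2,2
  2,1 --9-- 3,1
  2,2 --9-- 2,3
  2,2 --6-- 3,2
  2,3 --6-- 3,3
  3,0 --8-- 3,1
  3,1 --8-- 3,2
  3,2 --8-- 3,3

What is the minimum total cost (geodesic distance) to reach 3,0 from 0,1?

Shortest path: 0,1 → 1,1 → 1,0 → 2,0 → 3,0, total weight = 24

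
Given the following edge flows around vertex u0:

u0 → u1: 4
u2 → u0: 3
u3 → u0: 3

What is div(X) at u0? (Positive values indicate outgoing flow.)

Divergence = sum of outgoing flows = 4 + (-3) + (-3) = -2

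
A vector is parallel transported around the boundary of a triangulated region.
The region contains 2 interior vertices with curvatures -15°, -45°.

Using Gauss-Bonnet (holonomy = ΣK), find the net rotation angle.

Holonomy = total enclosed curvature = (-15°) + (-45°) = -60°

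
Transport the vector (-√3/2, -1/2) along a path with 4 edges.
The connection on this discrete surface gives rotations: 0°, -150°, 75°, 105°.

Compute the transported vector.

Total rotation: 0° + (-150°) + 75° + 105° = 30°. Final vector: (-0.5000, -0.8660)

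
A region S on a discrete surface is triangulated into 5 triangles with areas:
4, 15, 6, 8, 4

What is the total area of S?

4 + 15 + 6 + 8 + 4 = 37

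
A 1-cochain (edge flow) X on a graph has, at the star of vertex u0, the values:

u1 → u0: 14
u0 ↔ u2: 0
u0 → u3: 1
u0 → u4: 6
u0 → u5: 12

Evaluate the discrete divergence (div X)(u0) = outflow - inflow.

Divergence = sum of outgoing flows = (-14) + 0 + 1 + 6 + 12 = 5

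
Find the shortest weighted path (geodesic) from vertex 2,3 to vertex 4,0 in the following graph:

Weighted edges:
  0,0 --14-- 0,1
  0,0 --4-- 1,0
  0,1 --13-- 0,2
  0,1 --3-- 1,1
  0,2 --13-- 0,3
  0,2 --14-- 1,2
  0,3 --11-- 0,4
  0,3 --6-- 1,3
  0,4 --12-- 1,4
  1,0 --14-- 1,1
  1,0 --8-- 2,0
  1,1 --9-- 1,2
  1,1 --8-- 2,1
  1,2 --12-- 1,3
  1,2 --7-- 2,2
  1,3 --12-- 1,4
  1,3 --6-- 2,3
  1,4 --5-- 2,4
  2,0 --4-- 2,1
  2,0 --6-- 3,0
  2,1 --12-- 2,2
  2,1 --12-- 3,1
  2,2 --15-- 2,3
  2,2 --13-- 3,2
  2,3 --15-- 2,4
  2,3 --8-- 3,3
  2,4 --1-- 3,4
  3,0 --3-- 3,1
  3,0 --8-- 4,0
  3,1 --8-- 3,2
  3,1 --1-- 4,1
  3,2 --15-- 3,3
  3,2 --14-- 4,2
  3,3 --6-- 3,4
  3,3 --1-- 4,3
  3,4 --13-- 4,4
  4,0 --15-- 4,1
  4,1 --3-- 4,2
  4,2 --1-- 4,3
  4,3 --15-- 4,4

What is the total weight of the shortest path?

Shortest path: 2,3 → 3,3 → 4,3 → 4,2 → 4,1 → 3,1 → 3,0 → 4,0, total weight = 25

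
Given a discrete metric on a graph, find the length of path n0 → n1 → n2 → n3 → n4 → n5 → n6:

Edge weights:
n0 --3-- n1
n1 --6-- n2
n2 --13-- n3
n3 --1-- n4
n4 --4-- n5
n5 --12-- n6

Arc length = 3 + 6 + 13 + 1 + 4 + 12 = 39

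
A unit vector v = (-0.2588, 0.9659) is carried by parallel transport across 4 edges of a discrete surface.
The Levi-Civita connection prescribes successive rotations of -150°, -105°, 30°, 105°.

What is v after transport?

Total rotation: (-150°) + (-105°) + 30° + 105° = -120°. Final vector: (0.9659, -0.2588)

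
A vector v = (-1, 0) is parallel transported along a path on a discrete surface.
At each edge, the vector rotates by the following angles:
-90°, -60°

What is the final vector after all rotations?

Total rotation: (-90°) + (-60°) = -150°. Final vector: (0.8660, 0.5000)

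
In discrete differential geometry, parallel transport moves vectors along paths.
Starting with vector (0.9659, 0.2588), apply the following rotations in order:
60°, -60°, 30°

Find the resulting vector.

Total rotation: 60° + (-60°) + 30° = 30°. Final vector: (0.7071, 0.7071)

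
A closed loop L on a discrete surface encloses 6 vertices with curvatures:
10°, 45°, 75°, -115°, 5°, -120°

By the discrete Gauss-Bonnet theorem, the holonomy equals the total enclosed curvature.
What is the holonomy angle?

Holonomy = total enclosed curvature = 10° + 45° + 75° + (-115°) + 5° + (-120°) = -100°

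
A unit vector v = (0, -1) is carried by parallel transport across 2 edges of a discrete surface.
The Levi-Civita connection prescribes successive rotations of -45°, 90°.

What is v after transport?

Total rotation: (-45°) + 90° = 45°. Final vector: (0.7071, -0.7071)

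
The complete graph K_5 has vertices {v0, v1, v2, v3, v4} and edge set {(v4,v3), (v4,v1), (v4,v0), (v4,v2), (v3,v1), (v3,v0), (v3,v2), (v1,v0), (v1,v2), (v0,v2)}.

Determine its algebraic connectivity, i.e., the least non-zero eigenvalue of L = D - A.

For the complete graph K_n, L = nI − J (J = all-ones matrix). J has eigenvalues n (once, eigenvector 𝟙) and 0 (multiplicity n−1), so L has eigenvalues 0 (once) and n (multiplicity n−1). Here n = 5: eigenvalue 0 once and 5 with multiplicity 4.
Laplacian eigenvalues: [0.0, 5.0, 5.0, 5.0, 5.0]. Algebraic connectivity (smallest non-zero eigenvalue) = 5.0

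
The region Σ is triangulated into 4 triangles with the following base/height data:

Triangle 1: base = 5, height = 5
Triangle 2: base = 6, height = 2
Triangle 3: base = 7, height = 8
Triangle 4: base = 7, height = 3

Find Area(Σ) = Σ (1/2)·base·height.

(1/2)×5×5 + (1/2)×6×2 + (1/2)×7×8 + (1/2)×7×3 = 57.0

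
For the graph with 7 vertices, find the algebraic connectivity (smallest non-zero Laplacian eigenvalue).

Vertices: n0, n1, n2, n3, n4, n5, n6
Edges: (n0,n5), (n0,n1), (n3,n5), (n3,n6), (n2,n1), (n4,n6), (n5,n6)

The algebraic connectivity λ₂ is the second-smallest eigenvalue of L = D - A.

Degrees: deg(n0) = 2, deg(n1) = 2, deg(n2) = 1, deg(n3) = 2, deg(n4) = 1, deg(n5) = 3, deg(n6) = 3.
L = D − A with rows/columns ordered (n0, n1, n2, n3, n4, n5, n6):
  [ 2, -1,  0,  0,  0, -1,  0]
  [-1,  2, -1,  0,  0,  0,  0]
  [ 0, -1,  1,  0,  0,  0,  0]
  [ 0,  0,  0,  2,  0, -1, -1]
  [ 0,  0,  0,  0,  1,  0, -1]
  [-1,  0,  0, -1,  0,  3, -1]
  [ 0,  0,  0, -1, -1, -1,  3]
Characteristic polynomial: det(λI − L) = λ(λ² − 4λ + 1)(λ − 1)(λ² − 6λ + 7)(λ − 3).
Roots: λ = 0; (λ² − 4λ + 1) = 0 ⇒ λ = 2 ± √3 ≈ 0.2679, 3.7321; (λ − 1) = 0 ⇒ λ = 1; (λ² − 6λ + 7) = 0 ⇒ λ = 3 ± √2 ≈ 1.5858, 4.4142; (λ − 3) = 0 ⇒ λ = 3.
(Check: the roots sum (with multiplicity) to 14, matching trace L = Σdeg = 2·7 = 14.)
Laplacian eigenvalues: [0.0, 0.2679, 1.0, 1.5858, 3.0, 3.7321, 4.4142]. Algebraic connectivity (smallest non-zero eigenvalue) = 0.2679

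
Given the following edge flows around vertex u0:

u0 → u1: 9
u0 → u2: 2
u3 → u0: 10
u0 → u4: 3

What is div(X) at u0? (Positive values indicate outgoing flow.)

Divergence = sum of outgoing flows = 9 + 2 + (-10) + 3 = 4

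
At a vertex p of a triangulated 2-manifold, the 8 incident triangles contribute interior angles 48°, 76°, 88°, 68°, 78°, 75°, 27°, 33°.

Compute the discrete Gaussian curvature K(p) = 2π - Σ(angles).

Sum of angles = 493°. K = 360° - 493° = -133° = -133π/180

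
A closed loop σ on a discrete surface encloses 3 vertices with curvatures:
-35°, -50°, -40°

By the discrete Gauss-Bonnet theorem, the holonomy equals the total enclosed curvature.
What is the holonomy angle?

Holonomy = total enclosed curvature = (-35°) + (-50°) + (-40°) = -125°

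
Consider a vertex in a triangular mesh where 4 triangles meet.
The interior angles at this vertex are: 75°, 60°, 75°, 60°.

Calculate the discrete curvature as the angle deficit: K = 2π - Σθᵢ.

Sum of angles = 270°. K = 360° - 270° = 90°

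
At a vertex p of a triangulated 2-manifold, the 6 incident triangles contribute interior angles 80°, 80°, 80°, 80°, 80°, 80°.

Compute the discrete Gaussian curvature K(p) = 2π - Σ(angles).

Sum of angles = 480°. K = 360° - 480° = -120° = -2π/3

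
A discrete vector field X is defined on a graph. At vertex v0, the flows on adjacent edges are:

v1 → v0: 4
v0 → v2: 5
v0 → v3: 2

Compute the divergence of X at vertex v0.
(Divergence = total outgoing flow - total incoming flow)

Divergence = sum of outgoing flows = (-4) + 5 + 2 = 3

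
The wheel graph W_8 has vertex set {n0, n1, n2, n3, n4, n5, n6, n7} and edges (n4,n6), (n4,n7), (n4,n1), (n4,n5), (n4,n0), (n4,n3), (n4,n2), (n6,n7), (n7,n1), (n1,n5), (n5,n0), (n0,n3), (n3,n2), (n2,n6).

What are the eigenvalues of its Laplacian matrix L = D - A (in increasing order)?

The wheel W_8 is the join K_1 ∨ C_7 (a hub joined to every vertex of a cycle of length 7). For a join G ∨ H (G on p vertices, H on q vertices) the Laplacian spectrum is 0, p+q, the eigenvalues of L(G) other than one 0 each shifted by +q, and the eigenvalues of L(H) other than one 0 each shifted by +p. With G = K_1 (p = 1, nothing left after dropping its 0) and H = C_7 (q = 7, eigenvalues 2 − 2cos(2πk/7), k = 0, …, 6; drop k = 0), the spectrum of W_8 is 0, 8, and 1 + (2 − 2cos(2πk/7)) = 3 − 2cos(2πk/7) for k = 1, …, 6:
k=1: 3 − 2cos(2π/7) = 1.753; k=2: 3 − 2cos(4π/7) = 3.445; k=3: 3 − 2cos(6π/7) = 4.8019; k=4: 3 − 2cos(8π/7) = 4.8019; k=5: 3 − 2cos(10π/7) = 3.445; k=6: 3 − 2cos(12π/7) = 1.753.
Laplacian eigenvalues (increasing order): [0.0, 1.753, 1.753, 3.445, 3.445, 4.8019, 4.8019, 8.0]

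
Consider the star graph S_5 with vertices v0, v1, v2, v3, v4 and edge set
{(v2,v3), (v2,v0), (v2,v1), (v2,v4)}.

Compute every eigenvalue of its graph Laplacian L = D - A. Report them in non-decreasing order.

The star S_5 is the complete bipartite graph K_{1,4} (one hub of degree 4, 4 leaves of degree 1). The Laplacian spectrum of K_{p,q} is 0, p (multiplicity q−1), q (multiplicity p−1), p+q. With p = 1, q = 4: 0 once, 1 with multiplicity 3, and 5 once. (Check: trace L = sum of degrees = 8 = 3·1 + 5.)
Laplacian eigenvalues (increasing order): [0.0, 1.0, 1.0, 1.0, 5.0]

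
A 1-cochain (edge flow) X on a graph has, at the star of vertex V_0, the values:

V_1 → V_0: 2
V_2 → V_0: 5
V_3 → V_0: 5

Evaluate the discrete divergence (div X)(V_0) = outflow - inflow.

Divergence = sum of outgoing flows = (-2) + (-5) + (-5) = -12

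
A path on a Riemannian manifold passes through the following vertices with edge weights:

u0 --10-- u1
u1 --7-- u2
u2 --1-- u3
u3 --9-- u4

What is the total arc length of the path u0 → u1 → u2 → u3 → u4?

Arc length = 10 + 7 + 1 + 9 = 27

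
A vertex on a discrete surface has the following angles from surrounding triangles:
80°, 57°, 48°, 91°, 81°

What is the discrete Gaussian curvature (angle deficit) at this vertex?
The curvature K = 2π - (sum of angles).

Sum of angles = 357°. K = 360° - 357° = 3° = π/60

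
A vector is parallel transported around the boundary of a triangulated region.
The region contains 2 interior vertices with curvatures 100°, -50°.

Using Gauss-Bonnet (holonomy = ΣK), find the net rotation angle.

Holonomy = total enclosed curvature = 100° + (-50°) = 50°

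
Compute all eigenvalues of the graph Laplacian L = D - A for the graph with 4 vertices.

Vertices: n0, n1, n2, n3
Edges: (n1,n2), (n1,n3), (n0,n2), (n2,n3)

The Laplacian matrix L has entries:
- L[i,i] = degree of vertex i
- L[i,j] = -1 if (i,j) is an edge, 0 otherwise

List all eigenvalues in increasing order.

Degrees: deg(n0) = 1, deg(n1) = 2, deg(n2) = 3, deg(n3) = 2.
L = D − A with rows/columns ordered (n0, n1, n2, n3):
  [ 1,  0, -1,  0]
  [ 0,  2, -1, -1]
  [-1, -1,  3, -1]
  [ 0, -1, -1,  2]
Characteristic polynomial: det(λI − L) = λ(λ − 1)(λ − 3)(λ − 4).
Roots: λ = 0; (λ − 1) = 0 ⇒ λ = 1; (λ − 3) = 0 ⇒ λ = 3; (λ − 4) = 0 ⇒ λ = 4.
(Check: the roots sum (with multiplicity) to 8, matching trace L = Σdeg = 2·4 = 8.)
Laplacian eigenvalues (increasing order): [0.0, 1.0, 3.0, 4.0]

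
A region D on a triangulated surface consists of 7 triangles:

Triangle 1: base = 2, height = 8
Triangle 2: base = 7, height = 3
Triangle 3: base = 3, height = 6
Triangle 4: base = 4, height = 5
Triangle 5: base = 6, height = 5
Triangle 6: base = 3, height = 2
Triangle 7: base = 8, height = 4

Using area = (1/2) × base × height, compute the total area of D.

(1/2)×2×8 + (1/2)×7×3 + (1/2)×3×6 + (1/2)×4×5 + (1/2)×6×5 + (1/2)×3×2 + (1/2)×8×4 = 71.5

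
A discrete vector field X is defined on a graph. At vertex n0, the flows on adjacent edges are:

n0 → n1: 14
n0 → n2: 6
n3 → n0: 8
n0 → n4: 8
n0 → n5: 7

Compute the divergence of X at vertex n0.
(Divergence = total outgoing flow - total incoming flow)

Divergence = sum of outgoing flows = 14 + 6 + (-8) + 8 + 7 = 27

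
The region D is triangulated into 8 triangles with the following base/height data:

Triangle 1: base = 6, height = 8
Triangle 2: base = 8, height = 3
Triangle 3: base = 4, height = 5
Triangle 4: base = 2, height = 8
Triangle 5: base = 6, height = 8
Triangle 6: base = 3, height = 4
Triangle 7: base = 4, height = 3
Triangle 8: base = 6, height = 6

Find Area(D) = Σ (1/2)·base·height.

(1/2)×6×8 + (1/2)×8×3 + (1/2)×4×5 + (1/2)×2×8 + (1/2)×6×8 + (1/2)×3×4 + (1/2)×4×3 + (1/2)×6×6 = 108.0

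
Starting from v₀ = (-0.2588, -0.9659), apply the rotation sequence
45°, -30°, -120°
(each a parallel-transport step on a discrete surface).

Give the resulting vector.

Total rotation: 45° + (-30°) + (-120°) = -105°. Final vector: (-0.8660, 0.5000)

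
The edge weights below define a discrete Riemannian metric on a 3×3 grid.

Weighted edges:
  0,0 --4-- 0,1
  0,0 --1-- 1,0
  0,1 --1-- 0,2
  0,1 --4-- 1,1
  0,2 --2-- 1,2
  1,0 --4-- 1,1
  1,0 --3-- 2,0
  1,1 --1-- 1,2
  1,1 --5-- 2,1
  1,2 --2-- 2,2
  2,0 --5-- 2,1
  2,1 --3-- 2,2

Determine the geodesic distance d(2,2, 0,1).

Shortest path: 2,2 → 1,2 → 0,2 → 0,1, total weight = 5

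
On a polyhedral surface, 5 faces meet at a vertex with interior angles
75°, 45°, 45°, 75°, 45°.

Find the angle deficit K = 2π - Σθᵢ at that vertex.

Sum of angles = 285°. K = 360° - 285° = 75°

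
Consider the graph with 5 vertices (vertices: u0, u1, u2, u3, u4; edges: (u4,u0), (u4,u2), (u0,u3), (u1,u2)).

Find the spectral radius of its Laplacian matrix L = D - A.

Degrees: deg(u0) = 2, deg(u1) = 1, deg(u2) = 2, deg(u3) = 1, deg(u4) = 2.
L = D − A with rows/columns ordered (u0, u1, u2, u3, u4):
  [ 2,  0,  0, -1, -1]
  [ 0,  1, -1,  0,  0]
  [ 0, -1,  2,  0, -1]
  [-1,  0,  0,  1,  0]
  [-1,  0, -1,  0,  2]
Characteristic polynomial: det(λI − L) = λ(λ² − 3λ + 1)(λ² − 5λ + 5).
Roots: λ = 0; (λ² − 3λ + 1) = 0 ⇒ λ = (3 ± √5)/2 ≈ 0.382, 2.618; (λ² − 5λ + 5) = 0 ⇒ λ = (5 ± √5)/2 ≈ 1.382, 3.618.
(Check: the roots sum (with multiplicity) to 8, matching trace L = Σdeg = 2·4 = 8.)
Laplacian eigenvalues: [0.0, 0.382, 1.382, 2.618, 3.618]. Largest eigenvalue (spectral radius) = 3.618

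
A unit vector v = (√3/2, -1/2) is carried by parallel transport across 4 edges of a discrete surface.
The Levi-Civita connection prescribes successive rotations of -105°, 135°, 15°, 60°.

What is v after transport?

Total rotation: (-105°) + 135° + 15° + 60° = 105°. Final vector: (0.2588, 0.9659)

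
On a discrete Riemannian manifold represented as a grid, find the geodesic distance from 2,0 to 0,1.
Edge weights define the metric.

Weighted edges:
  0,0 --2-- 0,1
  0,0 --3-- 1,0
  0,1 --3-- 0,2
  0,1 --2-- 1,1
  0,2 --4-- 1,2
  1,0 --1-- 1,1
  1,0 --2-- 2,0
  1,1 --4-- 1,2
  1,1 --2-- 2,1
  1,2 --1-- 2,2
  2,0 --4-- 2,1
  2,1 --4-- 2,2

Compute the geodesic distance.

Shortest path: 2,0 → 1,0 → 1,1 → 0,1, total weight = 5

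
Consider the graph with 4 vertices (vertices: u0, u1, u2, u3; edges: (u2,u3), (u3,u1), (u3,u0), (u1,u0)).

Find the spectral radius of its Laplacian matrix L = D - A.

Degrees: deg(u0) = 2, deg(u1) = 2, deg(u2) = 1, deg(u3) = 3.
L = D − A with rows/columns ordered (u0, u1, u2, u3):
  [ 2, -1,  0, -1]
  [-1,  2,  0, -1]
  [ 0,  0,  1, -1]
  [-1, -1, -1,  3]
Characteristic polynomial: det(λI − L) = λ(λ − 1)(λ − 3)(λ − 4).
Roots: λ = 0; (λ − 1) = 0 ⇒ λ = 1; (λ − 3) = 0 ⇒ λ = 3; (λ − 4) = 0 ⇒ λ = 4.
(Check: the roots sum (with multiplicity) to 8, matching trace L = Σdeg = 2·4 = 8.)
Laplacian eigenvalues: [0.0, 1.0, 3.0, 4.0]. Largest eigenvalue (spectral radius) = 4.0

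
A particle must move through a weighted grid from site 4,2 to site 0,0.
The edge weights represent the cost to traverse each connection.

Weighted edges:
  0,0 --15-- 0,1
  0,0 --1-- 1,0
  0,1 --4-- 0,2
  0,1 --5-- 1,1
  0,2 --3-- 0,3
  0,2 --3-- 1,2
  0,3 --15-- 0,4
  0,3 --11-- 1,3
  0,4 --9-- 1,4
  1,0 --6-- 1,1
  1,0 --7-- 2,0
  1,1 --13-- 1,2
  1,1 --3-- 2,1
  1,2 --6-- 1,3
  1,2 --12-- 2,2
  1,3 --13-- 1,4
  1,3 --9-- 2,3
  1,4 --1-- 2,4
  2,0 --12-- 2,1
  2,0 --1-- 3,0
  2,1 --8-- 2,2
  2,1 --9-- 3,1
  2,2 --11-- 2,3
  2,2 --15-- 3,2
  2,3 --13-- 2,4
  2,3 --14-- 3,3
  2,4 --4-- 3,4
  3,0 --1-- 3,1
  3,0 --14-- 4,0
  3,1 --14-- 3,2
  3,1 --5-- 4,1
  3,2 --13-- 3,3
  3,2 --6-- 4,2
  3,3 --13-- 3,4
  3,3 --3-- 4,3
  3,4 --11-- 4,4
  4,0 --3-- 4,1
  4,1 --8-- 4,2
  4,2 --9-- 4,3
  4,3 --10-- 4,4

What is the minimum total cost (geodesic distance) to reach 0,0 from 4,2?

Shortest path: 4,2 → 4,1 → 3,1 → 3,0 → 2,0 → 1,0 → 0,0, total weight = 23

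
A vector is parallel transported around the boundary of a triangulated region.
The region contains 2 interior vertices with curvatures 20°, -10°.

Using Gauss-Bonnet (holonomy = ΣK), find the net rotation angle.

Holonomy = total enclosed curvature = 20° + (-10°) = 10°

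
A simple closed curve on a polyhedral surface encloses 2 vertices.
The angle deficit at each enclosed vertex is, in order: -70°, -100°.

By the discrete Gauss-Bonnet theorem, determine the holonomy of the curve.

Holonomy = total enclosed curvature = (-70°) + (-100°) = -170°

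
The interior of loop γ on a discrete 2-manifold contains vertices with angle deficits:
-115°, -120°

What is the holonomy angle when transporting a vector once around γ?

Holonomy = total enclosed curvature = (-115°) + (-120°) = -235°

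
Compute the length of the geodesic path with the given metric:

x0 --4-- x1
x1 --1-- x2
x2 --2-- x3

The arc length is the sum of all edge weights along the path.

Arc length = 4 + 1 + 2 = 7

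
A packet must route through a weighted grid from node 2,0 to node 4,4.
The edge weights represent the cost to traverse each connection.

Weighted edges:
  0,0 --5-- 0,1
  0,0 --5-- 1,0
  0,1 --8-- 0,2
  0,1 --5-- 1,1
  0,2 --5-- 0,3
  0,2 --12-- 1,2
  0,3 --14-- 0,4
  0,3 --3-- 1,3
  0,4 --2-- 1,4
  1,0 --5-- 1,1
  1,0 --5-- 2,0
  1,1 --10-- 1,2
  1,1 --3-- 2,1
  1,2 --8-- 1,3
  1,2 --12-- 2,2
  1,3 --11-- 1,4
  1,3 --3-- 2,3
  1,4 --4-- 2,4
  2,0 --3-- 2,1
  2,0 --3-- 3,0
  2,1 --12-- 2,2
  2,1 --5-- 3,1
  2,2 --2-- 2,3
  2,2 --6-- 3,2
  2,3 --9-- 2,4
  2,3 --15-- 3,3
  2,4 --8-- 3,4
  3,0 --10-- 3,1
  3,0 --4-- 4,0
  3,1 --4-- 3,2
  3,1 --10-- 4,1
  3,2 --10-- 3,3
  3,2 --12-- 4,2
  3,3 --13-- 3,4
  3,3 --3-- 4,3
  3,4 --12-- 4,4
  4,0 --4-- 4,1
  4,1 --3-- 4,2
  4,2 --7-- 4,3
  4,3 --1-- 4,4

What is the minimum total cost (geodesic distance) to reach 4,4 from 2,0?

Shortest path: 2,0 → 3,0 → 4,0 → 4,1 → 4,2 → 4,3 → 4,4, total weight = 22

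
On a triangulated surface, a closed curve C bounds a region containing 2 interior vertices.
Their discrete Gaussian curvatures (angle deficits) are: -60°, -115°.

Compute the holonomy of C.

Holonomy = total enclosed curvature = (-60°) + (-115°) = -175°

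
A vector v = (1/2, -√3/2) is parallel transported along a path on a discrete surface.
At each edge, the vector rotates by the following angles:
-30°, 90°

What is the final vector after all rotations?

Total rotation: (-30°) + 90° = 60°. Final vector: (1, 0)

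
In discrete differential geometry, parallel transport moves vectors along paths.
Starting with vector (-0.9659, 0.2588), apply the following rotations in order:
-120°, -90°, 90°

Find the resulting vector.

Total rotation: (-120°) + (-90°) + 90° = -120°. Final vector: (0.7071, 0.7071)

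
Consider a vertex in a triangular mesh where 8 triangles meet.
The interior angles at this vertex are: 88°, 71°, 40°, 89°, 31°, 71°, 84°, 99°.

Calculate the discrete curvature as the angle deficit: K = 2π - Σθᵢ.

Sum of angles = 573°. K = 360° - 573° = -213° = -71π/60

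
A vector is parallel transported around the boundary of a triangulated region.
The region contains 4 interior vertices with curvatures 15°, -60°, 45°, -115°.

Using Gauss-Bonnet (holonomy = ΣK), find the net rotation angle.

Holonomy = total enclosed curvature = 15° + (-60°) + 45° + (-115°) = -115°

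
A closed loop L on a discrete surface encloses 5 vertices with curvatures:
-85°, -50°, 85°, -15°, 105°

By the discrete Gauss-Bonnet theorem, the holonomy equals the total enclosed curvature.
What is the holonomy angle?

Holonomy = total enclosed curvature = (-85°) + (-50°) + 85° + (-15°) + 105° = 40°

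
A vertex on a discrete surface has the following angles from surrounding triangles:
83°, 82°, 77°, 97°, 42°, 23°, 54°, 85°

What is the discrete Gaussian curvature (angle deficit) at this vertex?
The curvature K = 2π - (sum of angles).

Sum of angles = 543°. K = 360° - 543° = -183° = -61π/60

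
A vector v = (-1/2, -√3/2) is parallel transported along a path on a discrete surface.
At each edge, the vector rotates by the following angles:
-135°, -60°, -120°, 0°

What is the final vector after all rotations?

Total rotation: (-135°) + (-60°) + (-120°) + 0° = -315° ≡ 45° (mod 360°). Final vector: (0.2588, -0.9659)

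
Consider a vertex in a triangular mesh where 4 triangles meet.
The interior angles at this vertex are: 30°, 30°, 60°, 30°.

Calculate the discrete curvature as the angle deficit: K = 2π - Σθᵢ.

Sum of angles = 150°. K = 360° - 150° = 210°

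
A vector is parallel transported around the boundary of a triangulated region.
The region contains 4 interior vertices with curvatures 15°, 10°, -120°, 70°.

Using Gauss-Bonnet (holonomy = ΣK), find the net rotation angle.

Holonomy = total enclosed curvature = 15° + 10° + (-120°) + 70° = -25°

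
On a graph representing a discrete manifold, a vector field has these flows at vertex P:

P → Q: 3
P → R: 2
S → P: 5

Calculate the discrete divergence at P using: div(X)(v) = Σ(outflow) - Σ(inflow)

Divergence = sum of outgoing flows = 3 + 2 + (-5) = 0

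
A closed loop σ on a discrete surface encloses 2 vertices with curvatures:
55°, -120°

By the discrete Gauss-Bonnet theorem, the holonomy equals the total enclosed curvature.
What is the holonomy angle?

Holonomy = total enclosed curvature = 55° + (-120°) = -65°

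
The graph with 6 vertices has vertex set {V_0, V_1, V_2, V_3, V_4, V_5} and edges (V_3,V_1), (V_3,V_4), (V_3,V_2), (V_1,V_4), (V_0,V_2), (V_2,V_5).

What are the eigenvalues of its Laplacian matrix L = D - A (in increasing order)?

Degrees: deg(V_0) = 1, deg(V_1) = 2, deg(V_2) = 3, deg(V_3) = 3, deg(V_4) = 2, deg(V_5) = 1.
L = D − A with rows/columns ordered (V_0, V_1, V_2, V_3, V_4, V_5):
  [ 1,  0, -1,  0,  0,  0]
  [ 0,  2,  0, -1, -1,  0]
  [-1,  0,  3, -1,  0, -1]
  [ 0, -1, -1,  3, -1,  0]
  [ 0, -1,  0, -1,  2,  0]
  [ 0,  0, -1,  0,  0,  1]
Characteristic polynomial: det(λI − L) = λ(λ² − 5λ + 2)(λ − 1)(λ − 3)².
Roots: λ = 0; (λ² − 5λ + 2) = 0 ⇒ λ = (5 ± √17)/2 ≈ 0.4384, 4.5616; (λ − 1) = 0 ⇒ λ = 1; (λ − 3) = 0 ⇒ λ = 3 (multiplicity 2).
(Check: the roots sum (with multiplicity) to 12, matching trace L = Σdeg = 2·6 = 12.)
Laplacian eigenvalues (increasing order): [0.0, 0.4384, 1.0, 3.0, 3.0, 4.5616]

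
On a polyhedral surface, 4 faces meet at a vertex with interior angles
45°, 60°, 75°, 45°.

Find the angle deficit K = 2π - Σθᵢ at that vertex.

Sum of angles = 225°. K = 360° - 225° = 135°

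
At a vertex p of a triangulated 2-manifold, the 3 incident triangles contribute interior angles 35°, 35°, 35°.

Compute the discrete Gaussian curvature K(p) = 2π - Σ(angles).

Sum of angles = 105°. K = 360° - 105° = 255° = 17π/12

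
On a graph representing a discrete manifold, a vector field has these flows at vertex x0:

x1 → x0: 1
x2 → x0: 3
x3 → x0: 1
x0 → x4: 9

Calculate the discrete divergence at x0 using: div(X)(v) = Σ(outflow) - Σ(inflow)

Divergence = sum of outgoing flows = (-1) + (-3) + (-1) + 9 = 4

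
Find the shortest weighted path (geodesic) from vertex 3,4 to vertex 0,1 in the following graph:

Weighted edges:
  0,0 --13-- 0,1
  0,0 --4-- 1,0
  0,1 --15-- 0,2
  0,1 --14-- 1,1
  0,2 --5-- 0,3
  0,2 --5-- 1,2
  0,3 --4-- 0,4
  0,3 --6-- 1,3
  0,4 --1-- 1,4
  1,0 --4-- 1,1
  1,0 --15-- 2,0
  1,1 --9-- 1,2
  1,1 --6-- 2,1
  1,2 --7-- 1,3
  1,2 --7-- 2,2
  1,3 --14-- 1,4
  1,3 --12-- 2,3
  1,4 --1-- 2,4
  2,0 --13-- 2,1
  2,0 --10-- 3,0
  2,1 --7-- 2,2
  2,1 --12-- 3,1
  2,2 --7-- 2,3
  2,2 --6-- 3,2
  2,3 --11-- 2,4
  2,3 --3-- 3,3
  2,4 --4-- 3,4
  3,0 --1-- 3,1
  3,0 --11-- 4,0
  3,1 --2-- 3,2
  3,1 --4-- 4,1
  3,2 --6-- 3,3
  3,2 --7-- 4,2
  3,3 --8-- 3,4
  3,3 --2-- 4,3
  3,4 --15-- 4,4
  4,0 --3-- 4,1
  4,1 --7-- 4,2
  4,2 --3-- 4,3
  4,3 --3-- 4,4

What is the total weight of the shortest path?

Shortest path: 3,4 → 2,4 → 1,4 → 0,4 → 0,3 → 0,2 → 0,1, total weight = 30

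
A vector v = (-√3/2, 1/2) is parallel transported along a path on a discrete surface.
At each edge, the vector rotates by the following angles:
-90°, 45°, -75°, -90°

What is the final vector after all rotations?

Total rotation: (-90°) + 45° + (-75°) + (-90°) = -210° ≡ 150° (mod 360°). Final vector: (0.5000, -0.8660)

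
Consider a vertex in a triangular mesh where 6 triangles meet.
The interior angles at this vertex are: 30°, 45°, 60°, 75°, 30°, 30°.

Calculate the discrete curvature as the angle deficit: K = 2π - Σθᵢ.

Sum of angles = 270°. K = 360° - 270° = 90° = π/2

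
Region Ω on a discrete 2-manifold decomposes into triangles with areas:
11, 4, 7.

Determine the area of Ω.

11 + 4 + 7 = 22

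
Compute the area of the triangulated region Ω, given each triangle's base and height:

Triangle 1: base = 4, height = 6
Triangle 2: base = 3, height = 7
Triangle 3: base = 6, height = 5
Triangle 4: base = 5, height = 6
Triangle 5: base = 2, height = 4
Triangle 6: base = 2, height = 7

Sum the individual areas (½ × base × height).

(1/2)×4×6 + (1/2)×3×7 + (1/2)×6×5 + (1/2)×5×6 + (1/2)×2×4 + (1/2)×2×7 = 63.5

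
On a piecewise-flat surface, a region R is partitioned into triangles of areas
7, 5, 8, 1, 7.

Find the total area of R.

7 + 5 + 8 + 1 + 7 = 28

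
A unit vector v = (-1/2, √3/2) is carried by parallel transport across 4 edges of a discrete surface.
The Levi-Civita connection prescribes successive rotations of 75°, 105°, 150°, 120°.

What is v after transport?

Total rotation: 75° + 105° + 150° + 120° = 450° ≡ 90° (mod 360°). Final vector: (-0.8660, -0.5000)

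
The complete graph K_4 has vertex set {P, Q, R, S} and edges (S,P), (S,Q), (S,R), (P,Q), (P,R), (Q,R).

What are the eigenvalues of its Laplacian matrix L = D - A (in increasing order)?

For the complete graph K_n, L = nI − J (J = all-ones matrix). J has eigenvalues n (once, eigenvector 𝟙) and 0 (multiplicity n−1), so L has eigenvalues 0 (once) and n (multiplicity n−1). Here n = 4: eigenvalue 0 once and 4 with multiplicity 3.
Laplacian eigenvalues (increasing order): [0.0, 4.0, 4.0, 4.0]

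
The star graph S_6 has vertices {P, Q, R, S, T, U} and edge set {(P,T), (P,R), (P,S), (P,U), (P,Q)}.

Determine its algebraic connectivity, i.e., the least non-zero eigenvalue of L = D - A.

The star S_6 is the complete bipartite graph K_{1,5} (one hub of degree 5, 5 leaves of degree 1). The Laplacian spectrum of K_{p,q} is 0, p (multiplicity q−1), q (multiplicity p−1), p+q. With p = 1, q = 5: 0 once, 1 with multiplicity 4, and 6 once. (Check: trace L = sum of degrees = 10 = 4·1 + 6.)
Laplacian eigenvalues: [0.0, 1.0, 1.0, 1.0, 1.0, 6.0]. Algebraic connectivity (smallest non-zero eigenvalue) = 1.0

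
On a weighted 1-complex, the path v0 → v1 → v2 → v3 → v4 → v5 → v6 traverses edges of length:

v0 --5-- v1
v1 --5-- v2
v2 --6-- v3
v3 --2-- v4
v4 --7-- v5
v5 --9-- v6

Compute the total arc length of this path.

Arc length = 5 + 5 + 6 + 2 + 7 + 9 = 34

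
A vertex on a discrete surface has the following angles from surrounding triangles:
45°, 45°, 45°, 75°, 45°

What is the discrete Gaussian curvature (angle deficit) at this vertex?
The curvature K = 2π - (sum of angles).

Sum of angles = 255°. K = 360° - 255° = 105° = 7π/12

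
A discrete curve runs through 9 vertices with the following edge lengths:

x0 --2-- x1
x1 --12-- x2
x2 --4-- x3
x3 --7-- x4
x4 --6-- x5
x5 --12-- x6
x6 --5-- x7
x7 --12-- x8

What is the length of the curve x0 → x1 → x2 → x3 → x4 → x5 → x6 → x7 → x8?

Arc length = 2 + 12 + 4 + 7 + 6 + 12 + 5 + 12 = 60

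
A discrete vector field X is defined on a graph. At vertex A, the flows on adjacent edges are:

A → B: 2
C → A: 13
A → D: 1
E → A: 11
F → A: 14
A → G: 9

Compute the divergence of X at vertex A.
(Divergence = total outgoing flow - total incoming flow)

Divergence = sum of outgoing flows = 2 + (-13) + 1 + (-11) + (-14) + 9 = -26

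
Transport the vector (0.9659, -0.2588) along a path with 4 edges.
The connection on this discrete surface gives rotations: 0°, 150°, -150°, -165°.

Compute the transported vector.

Total rotation: 0° + 150° + (-150°) + (-165°) = -165°. Final vector: (-1, 0)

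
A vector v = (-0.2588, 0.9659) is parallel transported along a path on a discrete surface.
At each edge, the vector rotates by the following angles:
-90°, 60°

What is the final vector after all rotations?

Total rotation: (-90°) + 60° = -30°. Final vector: (0.2588, 0.9659)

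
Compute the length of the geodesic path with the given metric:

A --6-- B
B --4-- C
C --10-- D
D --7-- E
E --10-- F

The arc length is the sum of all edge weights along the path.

Arc length = 6 + 4 + 10 + 7 + 10 = 37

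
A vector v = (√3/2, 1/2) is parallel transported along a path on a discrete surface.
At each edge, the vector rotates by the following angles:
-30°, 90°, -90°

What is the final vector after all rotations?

Total rotation: (-30°) + 90° + (-90°) = -30°. Final vector: (1, 0)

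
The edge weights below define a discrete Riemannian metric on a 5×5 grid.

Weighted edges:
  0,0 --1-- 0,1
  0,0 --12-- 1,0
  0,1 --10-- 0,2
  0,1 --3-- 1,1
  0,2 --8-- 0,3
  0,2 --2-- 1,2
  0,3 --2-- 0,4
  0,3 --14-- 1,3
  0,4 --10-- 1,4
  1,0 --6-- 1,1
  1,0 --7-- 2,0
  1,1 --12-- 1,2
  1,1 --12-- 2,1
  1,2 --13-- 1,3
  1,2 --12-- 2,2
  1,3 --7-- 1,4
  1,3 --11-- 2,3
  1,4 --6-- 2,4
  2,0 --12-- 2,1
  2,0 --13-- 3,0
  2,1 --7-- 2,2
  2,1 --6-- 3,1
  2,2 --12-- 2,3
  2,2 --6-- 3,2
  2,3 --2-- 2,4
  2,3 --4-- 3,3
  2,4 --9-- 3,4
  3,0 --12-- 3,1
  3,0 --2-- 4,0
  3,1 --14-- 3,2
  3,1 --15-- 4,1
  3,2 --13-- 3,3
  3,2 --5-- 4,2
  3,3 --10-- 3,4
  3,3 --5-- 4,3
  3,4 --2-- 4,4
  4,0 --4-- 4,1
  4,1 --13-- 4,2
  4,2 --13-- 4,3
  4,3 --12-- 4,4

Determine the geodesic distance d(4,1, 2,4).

Shortest path: 4,1 → 4,2 → 3,2 → 3,3 → 2,3 → 2,4, total weight = 37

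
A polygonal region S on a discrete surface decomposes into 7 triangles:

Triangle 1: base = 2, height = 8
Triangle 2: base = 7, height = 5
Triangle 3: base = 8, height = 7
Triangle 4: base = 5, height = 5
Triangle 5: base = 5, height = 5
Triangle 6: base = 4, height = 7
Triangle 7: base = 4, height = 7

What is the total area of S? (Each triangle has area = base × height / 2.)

(1/2)×2×8 + (1/2)×7×5 + (1/2)×8×7 + (1/2)×5×5 + (1/2)×5×5 + (1/2)×4×7 + (1/2)×4×7 = 106.5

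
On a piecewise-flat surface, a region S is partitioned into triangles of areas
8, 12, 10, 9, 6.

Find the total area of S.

8 + 12 + 10 + 9 + 6 = 45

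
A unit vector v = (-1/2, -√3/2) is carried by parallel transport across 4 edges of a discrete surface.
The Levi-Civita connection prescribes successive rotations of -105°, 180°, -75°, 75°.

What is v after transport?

Total rotation: (-105°) + 180° + (-75°) + 75° = 75°. Final vector: (0.7071, -0.7071)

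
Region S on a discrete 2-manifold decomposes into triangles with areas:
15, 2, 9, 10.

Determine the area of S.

15 + 2 + 9 + 10 = 36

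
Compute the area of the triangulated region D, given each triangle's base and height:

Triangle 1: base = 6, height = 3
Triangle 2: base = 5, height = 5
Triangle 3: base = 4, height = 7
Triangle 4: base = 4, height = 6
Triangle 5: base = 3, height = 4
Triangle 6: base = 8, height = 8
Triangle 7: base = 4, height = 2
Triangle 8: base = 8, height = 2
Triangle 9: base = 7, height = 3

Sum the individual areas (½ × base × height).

(1/2)×6×3 + (1/2)×5×5 + (1/2)×4×7 + (1/2)×4×6 + (1/2)×3×4 + (1/2)×8×8 + (1/2)×4×2 + (1/2)×8×2 + (1/2)×7×3 = 108.0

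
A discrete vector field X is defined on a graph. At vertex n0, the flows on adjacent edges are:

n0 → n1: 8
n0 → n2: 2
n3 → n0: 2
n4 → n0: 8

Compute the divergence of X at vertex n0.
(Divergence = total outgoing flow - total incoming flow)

Divergence = sum of outgoing flows = 8 + 2 + (-2) + (-8) = 0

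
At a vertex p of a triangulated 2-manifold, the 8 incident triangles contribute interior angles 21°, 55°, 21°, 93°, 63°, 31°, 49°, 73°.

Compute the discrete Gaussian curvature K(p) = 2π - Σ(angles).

Sum of angles = 406°. K = 360° - 406° = -46° = -23π/90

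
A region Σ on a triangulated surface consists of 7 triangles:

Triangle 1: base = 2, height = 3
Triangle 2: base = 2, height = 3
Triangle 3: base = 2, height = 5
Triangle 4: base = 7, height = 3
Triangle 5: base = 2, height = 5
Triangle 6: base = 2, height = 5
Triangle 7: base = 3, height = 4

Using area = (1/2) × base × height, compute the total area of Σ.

(1/2)×2×3 + (1/2)×2×3 + (1/2)×2×5 + (1/2)×7×3 + (1/2)×2×5 + (1/2)×2×5 + (1/2)×3×4 = 37.5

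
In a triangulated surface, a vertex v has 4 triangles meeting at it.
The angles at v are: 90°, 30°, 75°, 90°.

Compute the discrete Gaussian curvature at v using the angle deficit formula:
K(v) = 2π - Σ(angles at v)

Sum of angles = 285°. K = 360° - 285° = 75°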